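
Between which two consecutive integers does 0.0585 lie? 0 and 1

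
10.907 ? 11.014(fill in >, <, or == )<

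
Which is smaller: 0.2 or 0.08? 0.08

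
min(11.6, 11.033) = 11.033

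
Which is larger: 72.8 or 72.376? 72.8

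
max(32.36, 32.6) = 32.6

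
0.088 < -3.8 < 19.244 False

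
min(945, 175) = 175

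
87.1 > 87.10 False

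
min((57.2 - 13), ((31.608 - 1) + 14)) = 44.2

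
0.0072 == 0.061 False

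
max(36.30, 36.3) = 36.3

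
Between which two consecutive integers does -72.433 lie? -73 and -72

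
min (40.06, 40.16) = 40.06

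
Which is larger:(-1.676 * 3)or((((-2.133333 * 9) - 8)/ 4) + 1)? (-1.676 * 3)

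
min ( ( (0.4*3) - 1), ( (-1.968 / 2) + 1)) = 0.016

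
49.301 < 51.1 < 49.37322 False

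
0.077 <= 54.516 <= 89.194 True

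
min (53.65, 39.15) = 39.15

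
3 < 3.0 False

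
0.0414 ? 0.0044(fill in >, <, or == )>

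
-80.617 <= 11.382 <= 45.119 True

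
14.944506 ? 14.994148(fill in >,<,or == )<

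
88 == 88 True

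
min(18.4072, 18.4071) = 18.4071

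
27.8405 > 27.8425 False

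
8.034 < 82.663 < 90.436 True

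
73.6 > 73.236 True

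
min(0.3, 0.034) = 0.034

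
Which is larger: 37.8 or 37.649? 37.8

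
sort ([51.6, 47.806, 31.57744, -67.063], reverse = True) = [51.6, 47.806, 31.57744, -67.063]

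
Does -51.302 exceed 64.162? No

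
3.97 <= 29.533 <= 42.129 True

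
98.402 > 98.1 True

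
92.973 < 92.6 False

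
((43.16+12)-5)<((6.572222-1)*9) False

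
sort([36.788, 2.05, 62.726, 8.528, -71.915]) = [-71.915, 2.05, 8.528, 36.788, 62.726]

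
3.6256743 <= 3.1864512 False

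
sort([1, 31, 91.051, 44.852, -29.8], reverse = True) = [91.051, 44.852, 31, 1, -29.8]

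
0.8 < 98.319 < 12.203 False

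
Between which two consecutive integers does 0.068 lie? 0 and 1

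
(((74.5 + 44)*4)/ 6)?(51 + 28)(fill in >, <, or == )==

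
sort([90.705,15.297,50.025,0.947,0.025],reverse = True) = [90.705,50.025,15.297,0.947,0.025]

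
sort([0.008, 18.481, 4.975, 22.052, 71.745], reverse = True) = [71.745, 22.052, 18.481, 4.975, 0.008]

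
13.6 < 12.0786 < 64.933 False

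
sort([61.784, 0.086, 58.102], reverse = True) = [61.784, 58.102, 0.086]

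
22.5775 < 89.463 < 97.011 True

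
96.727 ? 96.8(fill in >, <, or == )<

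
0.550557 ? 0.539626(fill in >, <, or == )>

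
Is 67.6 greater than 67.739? No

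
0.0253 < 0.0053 False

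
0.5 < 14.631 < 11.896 False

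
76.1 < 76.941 True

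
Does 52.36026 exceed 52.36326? No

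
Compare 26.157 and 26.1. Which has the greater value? 26.157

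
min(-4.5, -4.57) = -4.57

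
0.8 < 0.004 False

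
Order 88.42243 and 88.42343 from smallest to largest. 88.42243, 88.42343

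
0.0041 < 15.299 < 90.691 True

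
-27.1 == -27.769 False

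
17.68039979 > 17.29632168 True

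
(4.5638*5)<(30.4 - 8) False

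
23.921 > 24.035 False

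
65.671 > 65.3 True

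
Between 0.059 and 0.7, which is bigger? 0.7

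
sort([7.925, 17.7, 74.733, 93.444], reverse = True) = [93.444, 74.733, 17.7, 7.925]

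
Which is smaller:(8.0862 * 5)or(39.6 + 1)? (8.0862 * 5)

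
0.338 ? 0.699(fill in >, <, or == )<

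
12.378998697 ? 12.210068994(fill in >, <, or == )>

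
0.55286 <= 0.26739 False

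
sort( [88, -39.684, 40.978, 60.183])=[-39.684, 40.978, 60.183, 88]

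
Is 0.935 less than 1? Yes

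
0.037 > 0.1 False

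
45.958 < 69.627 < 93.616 True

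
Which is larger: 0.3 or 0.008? 0.3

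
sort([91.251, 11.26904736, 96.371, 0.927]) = [0.927, 11.26904736, 91.251, 96.371]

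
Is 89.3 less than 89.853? Yes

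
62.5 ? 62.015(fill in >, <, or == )>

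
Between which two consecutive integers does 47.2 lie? 47 and 48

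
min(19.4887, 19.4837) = 19.4837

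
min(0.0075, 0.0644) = 0.0075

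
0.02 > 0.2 False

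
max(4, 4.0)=4.0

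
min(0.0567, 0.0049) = 0.0049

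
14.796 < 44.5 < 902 True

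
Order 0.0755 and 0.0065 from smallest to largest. 0.0065, 0.0755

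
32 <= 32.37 True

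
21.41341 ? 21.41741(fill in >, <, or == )<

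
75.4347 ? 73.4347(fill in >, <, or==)>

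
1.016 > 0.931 True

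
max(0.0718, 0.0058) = 0.0718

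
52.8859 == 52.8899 False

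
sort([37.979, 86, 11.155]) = [11.155, 37.979, 86]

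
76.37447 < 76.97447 True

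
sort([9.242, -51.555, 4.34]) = [-51.555, 4.34, 9.242]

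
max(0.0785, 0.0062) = 0.0785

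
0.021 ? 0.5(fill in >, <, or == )<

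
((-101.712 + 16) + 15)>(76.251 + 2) False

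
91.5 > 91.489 True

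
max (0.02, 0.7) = 0.7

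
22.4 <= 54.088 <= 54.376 True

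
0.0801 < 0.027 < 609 False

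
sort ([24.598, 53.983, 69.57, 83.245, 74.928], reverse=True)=[83.245, 74.928, 69.57, 53.983, 24.598]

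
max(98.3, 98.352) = 98.352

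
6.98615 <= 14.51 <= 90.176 True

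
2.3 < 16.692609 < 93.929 True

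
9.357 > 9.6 False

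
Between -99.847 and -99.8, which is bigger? -99.8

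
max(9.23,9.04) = 9.23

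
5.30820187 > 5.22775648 True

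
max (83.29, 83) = 83.29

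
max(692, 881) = 881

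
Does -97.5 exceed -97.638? Yes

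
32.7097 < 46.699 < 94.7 True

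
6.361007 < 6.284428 False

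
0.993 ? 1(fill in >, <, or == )<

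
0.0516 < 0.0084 False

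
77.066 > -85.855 True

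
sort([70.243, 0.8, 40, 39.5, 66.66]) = [0.8, 39.5, 40, 66.66, 70.243]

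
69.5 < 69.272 False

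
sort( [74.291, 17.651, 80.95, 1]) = [1, 17.651, 74.291, 80.95]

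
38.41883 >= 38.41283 True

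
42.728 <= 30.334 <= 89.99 False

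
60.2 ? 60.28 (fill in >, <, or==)<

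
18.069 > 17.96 True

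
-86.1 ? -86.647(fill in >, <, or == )>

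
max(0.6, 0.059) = 0.6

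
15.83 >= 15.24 True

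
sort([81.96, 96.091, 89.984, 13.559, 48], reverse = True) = [96.091, 89.984, 81.96, 48, 13.559]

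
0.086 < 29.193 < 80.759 True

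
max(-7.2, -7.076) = -7.076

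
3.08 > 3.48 False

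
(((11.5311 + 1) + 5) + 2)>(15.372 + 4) True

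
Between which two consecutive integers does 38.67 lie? 38 and 39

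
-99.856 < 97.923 True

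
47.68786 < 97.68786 True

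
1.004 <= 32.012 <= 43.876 True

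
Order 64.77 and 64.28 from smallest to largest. 64.28, 64.77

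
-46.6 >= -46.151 False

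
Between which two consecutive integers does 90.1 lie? 90 and 91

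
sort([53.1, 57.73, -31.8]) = [-31.8, 53.1, 57.73]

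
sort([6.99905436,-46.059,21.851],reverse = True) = [21.851,6.99905436,-46.059]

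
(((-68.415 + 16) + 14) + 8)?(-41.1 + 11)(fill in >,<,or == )<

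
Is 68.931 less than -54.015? No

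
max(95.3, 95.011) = 95.3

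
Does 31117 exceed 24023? Yes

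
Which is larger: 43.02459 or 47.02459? 47.02459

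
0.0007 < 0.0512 True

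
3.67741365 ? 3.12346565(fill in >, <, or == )>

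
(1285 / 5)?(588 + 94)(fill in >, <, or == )<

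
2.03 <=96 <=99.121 True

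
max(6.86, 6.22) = 6.86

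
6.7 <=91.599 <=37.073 False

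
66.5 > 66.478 True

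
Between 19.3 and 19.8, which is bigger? 19.8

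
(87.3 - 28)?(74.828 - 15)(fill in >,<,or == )<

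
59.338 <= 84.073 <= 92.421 True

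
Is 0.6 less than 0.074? No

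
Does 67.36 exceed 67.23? Yes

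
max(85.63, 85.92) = 85.92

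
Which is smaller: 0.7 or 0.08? 0.08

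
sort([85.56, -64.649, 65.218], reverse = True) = [85.56, 65.218, -64.649]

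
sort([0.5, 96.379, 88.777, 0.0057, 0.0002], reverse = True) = [96.379, 88.777, 0.5, 0.0057, 0.0002]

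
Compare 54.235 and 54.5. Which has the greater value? 54.5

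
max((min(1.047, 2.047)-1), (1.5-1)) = 0.5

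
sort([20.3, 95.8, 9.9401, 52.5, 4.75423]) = [4.75423, 9.9401, 20.3, 52.5, 95.8]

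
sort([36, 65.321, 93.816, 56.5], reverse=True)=[93.816, 65.321, 56.5, 36]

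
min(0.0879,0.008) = 0.008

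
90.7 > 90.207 True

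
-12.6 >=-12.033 False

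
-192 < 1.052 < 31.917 True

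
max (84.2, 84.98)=84.98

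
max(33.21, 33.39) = 33.39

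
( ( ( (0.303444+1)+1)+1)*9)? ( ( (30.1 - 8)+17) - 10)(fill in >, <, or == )>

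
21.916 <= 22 True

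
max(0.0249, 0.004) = 0.0249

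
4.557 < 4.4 False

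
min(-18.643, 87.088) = -18.643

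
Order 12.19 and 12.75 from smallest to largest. 12.19, 12.75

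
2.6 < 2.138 False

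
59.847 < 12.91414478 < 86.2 False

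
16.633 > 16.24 True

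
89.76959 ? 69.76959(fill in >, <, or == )>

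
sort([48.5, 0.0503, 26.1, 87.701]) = [0.0503, 26.1, 48.5, 87.701]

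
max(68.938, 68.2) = 68.938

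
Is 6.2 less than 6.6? Yes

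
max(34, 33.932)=34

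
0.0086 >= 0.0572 False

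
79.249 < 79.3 True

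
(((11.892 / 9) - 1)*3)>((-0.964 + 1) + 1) False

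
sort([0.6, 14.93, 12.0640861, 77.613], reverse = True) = [77.613, 14.93, 12.0640861, 0.6]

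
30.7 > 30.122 True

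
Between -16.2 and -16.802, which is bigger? -16.2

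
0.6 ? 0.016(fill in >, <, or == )>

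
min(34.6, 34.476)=34.476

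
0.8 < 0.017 False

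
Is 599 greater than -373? Yes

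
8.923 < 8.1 False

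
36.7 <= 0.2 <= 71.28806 False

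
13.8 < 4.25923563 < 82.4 False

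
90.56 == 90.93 False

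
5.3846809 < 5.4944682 True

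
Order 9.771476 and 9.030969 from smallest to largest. 9.030969, 9.771476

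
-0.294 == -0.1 False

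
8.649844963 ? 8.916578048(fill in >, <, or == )<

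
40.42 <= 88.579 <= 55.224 False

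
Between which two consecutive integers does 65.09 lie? 65 and 66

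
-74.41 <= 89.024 True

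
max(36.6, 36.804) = 36.804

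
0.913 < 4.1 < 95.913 True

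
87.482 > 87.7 False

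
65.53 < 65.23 False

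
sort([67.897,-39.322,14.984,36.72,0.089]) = [-39.322,0.089,14.984,36.72,67.897]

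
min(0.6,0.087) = 0.087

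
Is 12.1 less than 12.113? Yes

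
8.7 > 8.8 False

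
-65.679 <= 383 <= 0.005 False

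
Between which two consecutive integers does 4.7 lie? 4 and 5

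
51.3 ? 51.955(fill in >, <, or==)<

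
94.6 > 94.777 False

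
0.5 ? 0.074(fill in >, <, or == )>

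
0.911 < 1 True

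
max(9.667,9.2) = 9.667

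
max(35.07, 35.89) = 35.89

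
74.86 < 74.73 False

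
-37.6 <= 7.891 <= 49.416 True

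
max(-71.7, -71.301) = -71.301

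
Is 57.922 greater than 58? No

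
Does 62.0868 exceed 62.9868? No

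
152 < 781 True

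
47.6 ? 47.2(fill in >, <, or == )>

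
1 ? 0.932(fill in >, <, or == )>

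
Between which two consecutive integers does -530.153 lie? -531 and -530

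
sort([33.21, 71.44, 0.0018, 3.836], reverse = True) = [71.44, 33.21, 3.836, 0.0018]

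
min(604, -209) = -209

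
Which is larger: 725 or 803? 803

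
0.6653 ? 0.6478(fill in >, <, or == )>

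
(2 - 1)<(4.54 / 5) False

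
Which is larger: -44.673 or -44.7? -44.673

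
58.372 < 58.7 True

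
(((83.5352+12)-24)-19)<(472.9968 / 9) True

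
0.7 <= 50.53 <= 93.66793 True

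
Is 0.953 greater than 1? No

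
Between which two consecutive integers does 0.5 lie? 0 and 1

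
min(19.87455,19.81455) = 19.81455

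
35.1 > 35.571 False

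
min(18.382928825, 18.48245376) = 18.382928825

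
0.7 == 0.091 False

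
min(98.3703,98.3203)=98.3203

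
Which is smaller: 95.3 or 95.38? 95.3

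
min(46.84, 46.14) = 46.14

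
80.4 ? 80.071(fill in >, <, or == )>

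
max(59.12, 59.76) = 59.76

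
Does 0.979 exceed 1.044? No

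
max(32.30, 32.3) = 32.3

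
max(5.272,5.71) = 5.71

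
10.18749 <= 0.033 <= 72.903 False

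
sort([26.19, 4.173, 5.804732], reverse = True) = [26.19, 5.804732, 4.173]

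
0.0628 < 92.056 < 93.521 True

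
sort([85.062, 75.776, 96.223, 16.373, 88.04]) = [16.373, 75.776, 85.062, 88.04, 96.223]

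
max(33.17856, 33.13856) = 33.17856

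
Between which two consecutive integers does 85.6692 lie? 85 and 86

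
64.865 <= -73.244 False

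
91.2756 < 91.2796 True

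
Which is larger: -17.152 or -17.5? -17.152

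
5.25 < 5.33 True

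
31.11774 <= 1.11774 False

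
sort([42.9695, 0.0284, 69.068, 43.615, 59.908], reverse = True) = [69.068, 59.908, 43.615, 42.9695, 0.0284]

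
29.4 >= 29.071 True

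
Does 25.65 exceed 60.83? No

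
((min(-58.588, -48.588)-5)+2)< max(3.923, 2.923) True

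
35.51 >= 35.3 True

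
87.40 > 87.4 False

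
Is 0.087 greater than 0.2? No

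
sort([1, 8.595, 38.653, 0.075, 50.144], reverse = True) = [50.144, 38.653, 8.595, 1, 0.075]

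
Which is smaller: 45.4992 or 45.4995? 45.4992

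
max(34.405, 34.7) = 34.7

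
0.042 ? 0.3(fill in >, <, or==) <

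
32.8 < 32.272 False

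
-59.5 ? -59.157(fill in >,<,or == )<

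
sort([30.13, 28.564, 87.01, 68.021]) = [28.564, 30.13, 68.021, 87.01]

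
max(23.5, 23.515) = 23.515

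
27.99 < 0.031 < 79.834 False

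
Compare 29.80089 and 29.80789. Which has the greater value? 29.80789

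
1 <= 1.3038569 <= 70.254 True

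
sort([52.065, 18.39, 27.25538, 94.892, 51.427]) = [18.39, 27.25538, 51.427, 52.065, 94.892]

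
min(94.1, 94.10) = 94.1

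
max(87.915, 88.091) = 88.091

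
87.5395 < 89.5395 True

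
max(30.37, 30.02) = 30.37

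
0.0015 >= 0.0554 False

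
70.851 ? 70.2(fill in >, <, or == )>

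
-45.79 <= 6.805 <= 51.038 True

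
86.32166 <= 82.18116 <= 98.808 False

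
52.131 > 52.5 False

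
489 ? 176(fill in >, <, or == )>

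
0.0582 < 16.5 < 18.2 True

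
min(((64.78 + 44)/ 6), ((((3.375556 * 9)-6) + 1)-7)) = 18.13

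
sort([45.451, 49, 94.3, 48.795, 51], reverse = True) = [94.3, 51, 49, 48.795, 45.451]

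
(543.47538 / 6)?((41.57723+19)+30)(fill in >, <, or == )>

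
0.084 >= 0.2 False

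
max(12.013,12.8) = 12.8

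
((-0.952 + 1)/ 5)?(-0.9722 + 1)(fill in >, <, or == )<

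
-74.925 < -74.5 True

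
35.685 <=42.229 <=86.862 True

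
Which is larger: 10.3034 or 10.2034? 10.3034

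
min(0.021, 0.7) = 0.021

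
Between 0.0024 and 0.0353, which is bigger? 0.0353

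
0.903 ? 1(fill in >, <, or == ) <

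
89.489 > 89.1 True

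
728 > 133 True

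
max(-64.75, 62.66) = 62.66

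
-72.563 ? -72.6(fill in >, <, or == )>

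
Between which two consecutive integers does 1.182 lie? 1 and 2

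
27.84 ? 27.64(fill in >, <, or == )>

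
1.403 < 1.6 True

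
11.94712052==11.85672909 False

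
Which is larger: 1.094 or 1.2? 1.2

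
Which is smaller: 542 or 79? 79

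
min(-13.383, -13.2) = -13.383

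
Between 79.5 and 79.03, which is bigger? 79.5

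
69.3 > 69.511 False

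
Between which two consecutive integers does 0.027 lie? 0 and 1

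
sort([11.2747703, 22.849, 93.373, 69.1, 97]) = [11.2747703, 22.849, 69.1, 93.373, 97]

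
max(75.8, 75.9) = 75.9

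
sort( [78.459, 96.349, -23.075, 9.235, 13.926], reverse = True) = [96.349, 78.459, 13.926, 9.235, -23.075]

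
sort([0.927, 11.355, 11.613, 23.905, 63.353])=[0.927, 11.355, 11.613, 23.905, 63.353]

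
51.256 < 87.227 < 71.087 False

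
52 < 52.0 False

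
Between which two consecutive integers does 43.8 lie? 43 and 44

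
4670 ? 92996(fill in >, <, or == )<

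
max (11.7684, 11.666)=11.7684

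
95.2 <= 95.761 True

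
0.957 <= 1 True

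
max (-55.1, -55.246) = -55.1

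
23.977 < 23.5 False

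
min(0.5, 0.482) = 0.482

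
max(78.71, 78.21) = 78.71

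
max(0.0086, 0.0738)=0.0738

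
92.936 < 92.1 False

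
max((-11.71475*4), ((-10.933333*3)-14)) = -46.799999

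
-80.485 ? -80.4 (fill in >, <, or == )<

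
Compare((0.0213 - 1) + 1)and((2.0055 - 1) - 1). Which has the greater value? ((0.0213 - 1) + 1)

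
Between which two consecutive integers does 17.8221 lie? 17 and 18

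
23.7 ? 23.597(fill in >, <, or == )>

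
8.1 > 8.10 False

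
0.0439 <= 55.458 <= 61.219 True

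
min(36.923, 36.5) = 36.5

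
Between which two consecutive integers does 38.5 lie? 38 and 39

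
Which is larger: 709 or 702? 709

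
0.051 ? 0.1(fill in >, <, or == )<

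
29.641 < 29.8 True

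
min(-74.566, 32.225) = -74.566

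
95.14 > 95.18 False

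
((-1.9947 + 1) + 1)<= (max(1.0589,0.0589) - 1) True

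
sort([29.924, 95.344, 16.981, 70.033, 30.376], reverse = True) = [95.344, 70.033, 30.376, 29.924, 16.981]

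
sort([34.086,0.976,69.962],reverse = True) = [69.962,34.086,0.976]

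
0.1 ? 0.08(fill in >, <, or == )>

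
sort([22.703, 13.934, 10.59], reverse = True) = [22.703, 13.934, 10.59]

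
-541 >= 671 False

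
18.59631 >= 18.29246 True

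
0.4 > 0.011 True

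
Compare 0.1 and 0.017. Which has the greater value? 0.1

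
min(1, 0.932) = 0.932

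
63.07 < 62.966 False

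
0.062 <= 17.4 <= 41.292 True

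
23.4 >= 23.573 False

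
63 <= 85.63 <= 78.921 False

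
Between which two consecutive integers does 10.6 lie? 10 and 11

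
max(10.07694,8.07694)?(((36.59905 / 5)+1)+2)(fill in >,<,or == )<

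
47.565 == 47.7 False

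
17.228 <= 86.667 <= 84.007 False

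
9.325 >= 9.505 False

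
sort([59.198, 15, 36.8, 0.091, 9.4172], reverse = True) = [59.198, 36.8, 15, 9.4172, 0.091]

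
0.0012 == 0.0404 False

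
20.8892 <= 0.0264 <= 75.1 False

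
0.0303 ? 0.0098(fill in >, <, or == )>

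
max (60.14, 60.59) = 60.59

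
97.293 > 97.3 False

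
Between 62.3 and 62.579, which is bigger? 62.579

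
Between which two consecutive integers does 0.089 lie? 0 and 1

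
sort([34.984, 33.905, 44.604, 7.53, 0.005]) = [0.005, 7.53, 33.905, 34.984, 44.604]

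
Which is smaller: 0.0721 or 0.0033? 0.0033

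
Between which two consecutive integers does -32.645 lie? -33 and -32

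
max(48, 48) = 48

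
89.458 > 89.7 False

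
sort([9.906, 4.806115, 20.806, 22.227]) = [4.806115, 9.906, 20.806, 22.227]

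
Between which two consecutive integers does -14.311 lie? -15 and -14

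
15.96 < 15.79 False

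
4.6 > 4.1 True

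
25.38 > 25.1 True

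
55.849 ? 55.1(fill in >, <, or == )>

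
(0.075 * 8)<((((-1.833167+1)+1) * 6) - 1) False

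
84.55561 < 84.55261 False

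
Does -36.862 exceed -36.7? No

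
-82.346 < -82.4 False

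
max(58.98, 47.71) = 58.98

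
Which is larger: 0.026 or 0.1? 0.1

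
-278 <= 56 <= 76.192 True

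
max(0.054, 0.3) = 0.3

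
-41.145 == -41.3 False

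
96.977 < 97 True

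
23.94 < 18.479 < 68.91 False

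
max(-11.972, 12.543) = 12.543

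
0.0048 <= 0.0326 True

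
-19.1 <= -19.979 False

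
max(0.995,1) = 1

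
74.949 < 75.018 True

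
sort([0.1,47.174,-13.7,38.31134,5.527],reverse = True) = [47.174,38.31134,5.527,0.1,-13.7]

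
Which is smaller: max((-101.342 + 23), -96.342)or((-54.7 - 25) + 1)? ((-54.7 - 25) + 1)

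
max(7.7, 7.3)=7.7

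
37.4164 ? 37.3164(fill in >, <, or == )>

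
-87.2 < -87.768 False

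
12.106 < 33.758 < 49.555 True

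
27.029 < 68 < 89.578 True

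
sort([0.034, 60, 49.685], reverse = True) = [60, 49.685, 0.034]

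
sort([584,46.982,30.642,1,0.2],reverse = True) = [584,46.982,30.642,1,0.2]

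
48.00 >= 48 True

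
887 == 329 False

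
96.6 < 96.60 False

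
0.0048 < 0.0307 True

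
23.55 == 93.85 False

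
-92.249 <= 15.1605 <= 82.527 True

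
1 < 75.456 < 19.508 False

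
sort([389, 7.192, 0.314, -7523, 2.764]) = [-7523, 0.314, 2.764, 7.192, 389]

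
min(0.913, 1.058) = 0.913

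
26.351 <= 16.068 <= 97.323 False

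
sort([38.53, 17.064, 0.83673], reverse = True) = [38.53, 17.064, 0.83673]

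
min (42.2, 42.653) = 42.2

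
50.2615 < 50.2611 False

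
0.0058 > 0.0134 False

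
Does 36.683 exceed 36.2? Yes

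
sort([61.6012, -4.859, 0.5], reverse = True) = [61.6012, 0.5, -4.859]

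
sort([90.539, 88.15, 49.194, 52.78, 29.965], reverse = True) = [90.539, 88.15, 52.78, 49.194, 29.965]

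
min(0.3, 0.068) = 0.068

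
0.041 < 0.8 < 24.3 True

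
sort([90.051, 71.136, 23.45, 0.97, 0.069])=[0.069, 0.97, 23.45, 71.136, 90.051]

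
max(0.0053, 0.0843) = 0.0843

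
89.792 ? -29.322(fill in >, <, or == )>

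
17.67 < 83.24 True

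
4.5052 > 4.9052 False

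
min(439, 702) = 439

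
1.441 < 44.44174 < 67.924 True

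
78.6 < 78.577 False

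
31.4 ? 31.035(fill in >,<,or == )>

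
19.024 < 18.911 False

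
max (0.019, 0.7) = 0.7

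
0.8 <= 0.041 False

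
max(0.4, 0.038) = 0.4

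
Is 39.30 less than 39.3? No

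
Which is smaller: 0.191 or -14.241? -14.241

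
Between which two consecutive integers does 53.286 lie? 53 and 54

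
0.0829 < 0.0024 False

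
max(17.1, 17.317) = 17.317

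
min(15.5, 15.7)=15.5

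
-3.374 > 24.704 False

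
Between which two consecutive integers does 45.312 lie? 45 and 46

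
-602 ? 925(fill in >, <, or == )<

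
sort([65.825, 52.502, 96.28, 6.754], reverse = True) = [96.28, 65.825, 52.502, 6.754]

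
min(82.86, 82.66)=82.66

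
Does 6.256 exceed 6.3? No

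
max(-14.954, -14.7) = -14.7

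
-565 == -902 False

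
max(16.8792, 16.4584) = 16.8792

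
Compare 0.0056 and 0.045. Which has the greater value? 0.045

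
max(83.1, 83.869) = 83.869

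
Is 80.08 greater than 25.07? Yes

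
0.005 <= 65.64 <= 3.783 False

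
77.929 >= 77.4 True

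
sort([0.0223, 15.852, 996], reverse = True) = [996, 15.852, 0.0223]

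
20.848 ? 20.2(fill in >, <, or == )>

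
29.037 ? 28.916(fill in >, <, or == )>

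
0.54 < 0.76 True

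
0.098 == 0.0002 False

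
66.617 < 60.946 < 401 False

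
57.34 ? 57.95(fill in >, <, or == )<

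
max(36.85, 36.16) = 36.85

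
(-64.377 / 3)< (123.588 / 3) True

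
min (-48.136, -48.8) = -48.8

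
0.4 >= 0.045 True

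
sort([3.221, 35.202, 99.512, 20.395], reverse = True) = [99.512, 35.202, 20.395, 3.221]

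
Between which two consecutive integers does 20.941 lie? 20 and 21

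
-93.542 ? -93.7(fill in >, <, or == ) >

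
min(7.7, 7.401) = 7.401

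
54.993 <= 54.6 False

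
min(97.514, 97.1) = 97.1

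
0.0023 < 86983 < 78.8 False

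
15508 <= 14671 False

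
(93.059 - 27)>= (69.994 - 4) True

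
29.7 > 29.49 True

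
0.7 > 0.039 True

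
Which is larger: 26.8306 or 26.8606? 26.8606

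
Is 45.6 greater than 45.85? No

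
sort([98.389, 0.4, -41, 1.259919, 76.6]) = [-41, 0.4, 1.259919, 76.6, 98.389]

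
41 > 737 False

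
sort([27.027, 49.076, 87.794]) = [27.027, 49.076, 87.794]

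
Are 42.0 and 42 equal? Yes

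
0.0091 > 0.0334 False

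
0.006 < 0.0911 True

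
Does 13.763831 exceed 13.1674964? Yes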